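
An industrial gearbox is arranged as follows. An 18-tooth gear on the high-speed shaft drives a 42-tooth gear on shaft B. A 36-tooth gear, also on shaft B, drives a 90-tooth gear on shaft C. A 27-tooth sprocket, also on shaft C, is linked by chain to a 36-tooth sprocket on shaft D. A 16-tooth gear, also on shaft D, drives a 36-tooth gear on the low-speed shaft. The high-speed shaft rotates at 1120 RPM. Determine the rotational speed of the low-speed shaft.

64 RPM

gear mesh 42/18 = 2.3333 → 1120/2.3333 = 480 RPM
gear mesh 90/36 = 2.5 → 480/2.5 = 192 RPM
chain 36/27 = 1.3333 → 192/1.3333 = 144 RPM
gear mesh 36/16 = 2.25 → 144/2.25 = 64 RPM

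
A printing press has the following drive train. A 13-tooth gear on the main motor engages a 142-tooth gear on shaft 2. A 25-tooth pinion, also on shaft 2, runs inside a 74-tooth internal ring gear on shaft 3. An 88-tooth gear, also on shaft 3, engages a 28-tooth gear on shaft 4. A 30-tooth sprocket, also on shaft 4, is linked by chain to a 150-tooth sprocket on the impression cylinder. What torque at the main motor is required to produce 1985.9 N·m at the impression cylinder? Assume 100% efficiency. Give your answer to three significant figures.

Overall ratio R = 10.923 × 2.96 × 0.31818 × 5 = 51.438.
Input torque = output torque / R = 1985.9 / 51.438 = 38.608 N·m.

38.6 N·m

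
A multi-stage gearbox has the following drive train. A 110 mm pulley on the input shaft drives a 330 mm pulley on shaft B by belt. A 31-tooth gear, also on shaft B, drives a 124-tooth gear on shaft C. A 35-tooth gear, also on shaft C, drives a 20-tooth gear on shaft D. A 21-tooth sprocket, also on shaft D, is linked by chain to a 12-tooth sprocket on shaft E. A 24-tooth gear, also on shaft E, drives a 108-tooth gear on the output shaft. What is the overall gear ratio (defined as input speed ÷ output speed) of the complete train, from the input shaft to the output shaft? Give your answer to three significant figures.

17.6

Each stage contributes driven/driver: belt 330/110 = 3, gear mesh 124/31 = 4, gear mesh 20/35 = 0.57143, chain 12/21 = 0.57143, gear mesh 108/24 = 4.5.
Overall: 3 × 4 × 0.57143 × 0.57143 × 4.5 = 17.633.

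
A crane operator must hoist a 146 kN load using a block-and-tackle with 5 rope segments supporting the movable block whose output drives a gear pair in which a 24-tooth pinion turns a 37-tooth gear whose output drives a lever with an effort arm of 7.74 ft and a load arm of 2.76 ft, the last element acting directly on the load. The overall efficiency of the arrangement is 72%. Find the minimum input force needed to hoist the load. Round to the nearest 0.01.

9.38 kN

Block-and-tackle MA = number of supporting rope parts = 5.
Gear pair MA = 37/24 = 1.5417.
Lever MA = effort arm / load arm = 7.74/2.76 = 2.8043.
Combined ideal MA = 5 × 1.5417 × 2.8043 = 21.617.
Actual MA = 21.617 × 0.72 = 15.564.
Effort = load / actual MA = 146 / 15.564 = 9.3805 kN.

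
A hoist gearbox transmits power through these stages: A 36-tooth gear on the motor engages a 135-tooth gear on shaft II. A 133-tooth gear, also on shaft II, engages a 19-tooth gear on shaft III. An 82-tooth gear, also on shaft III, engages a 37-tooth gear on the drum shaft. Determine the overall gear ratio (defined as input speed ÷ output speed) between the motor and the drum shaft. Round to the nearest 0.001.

0.242

Each stage contributes driven/driver: gear mesh 135/36 = 3.75, gear mesh 19/133 = 0.14286, gear mesh 37/82 = 0.45122.
Overall: 3.75 × 0.14286 × 0.45122 = 0.24172.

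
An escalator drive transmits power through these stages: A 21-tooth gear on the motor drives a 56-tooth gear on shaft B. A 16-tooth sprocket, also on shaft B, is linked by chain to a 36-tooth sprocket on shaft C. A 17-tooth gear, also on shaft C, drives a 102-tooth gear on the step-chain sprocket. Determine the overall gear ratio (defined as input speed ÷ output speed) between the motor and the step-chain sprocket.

36

Each stage contributes driven/driver: gear mesh 56/21 = 2.6667, chain 36/16 = 2.25, gear mesh 102/17 = 6.
Overall: 2.6667 × 2.25 × 6 = 36.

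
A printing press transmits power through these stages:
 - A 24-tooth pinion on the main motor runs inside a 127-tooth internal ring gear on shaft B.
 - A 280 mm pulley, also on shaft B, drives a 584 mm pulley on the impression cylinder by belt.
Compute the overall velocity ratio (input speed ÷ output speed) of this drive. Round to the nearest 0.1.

11.0

Each stage contributes driven/driver: internal gear 127/24 = 5.2917, belt 584/280 = 2.0857.
Overall: 5.2917 × 2.0857 = 11.037.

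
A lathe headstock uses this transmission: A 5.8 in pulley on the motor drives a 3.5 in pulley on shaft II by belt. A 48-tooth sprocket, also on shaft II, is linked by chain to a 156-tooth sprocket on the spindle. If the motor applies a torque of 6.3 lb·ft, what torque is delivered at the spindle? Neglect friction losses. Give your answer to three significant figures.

belt 3.5/5.8 = 0.60345 → τ = 6.3·0.60345 = 3.8017 lb·ft
chain 156/48 = 3.25 → τ = 3.8017·3.25 = 12.356 lb·ft

12.4 lb·ft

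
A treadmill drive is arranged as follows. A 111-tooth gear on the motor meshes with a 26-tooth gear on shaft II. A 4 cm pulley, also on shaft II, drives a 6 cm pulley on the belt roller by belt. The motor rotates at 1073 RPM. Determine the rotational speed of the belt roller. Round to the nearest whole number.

3054 RPM

the motor → shaft II (gear mesh, 26/111): 1073 ÷ 0.23423 = 4580.9 RPM
shaft II → the belt roller (belt, 6/4): 4580.9 ÷ 1.5 = 3053.9 RPM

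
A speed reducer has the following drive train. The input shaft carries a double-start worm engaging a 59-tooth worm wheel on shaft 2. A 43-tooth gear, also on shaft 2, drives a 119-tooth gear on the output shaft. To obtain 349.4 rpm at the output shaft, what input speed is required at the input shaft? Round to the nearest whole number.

28525 rpm

Overall ratio R = 29.5 × 2.7674 = 81.64.
Required input speed = output speed × R = 349.4 × 81.64 = 28525 rpm.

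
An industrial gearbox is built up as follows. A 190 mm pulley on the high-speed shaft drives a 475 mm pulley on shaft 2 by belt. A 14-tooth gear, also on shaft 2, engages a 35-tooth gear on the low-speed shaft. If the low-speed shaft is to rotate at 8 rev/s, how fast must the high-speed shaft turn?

Overall ratio R = 2.5 × 2.5 = 6.25.
Required input speed = output speed × R = 8 × 6.25 = 50 rev/s.

50 rev/s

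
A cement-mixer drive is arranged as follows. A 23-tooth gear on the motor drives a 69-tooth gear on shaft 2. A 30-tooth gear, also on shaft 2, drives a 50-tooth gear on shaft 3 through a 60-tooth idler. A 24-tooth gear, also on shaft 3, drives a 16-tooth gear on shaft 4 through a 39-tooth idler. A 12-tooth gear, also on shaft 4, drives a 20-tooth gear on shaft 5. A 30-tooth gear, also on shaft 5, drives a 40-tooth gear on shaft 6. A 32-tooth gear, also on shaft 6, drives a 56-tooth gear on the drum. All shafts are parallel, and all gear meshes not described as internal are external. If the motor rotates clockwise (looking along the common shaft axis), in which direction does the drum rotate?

clockwise

the motor → shaft 2: external mesh, 1 reversal → CCW.
shaft 2 → shaft 3: driver → idler → driven is 2 external meshes, 2 reversals → CCW.
shaft 3 → shaft 4: driver → idler → driven is 2 external meshes, 2 reversals → CCW.
shaft 4 → shaft 5: external mesh, 1 reversal → CW.
shaft 5 → shaft 6: external mesh, 1 reversal → CCW.
shaft 6 → the drum: external mesh, 1 reversal → CW.
8 reversals in total — an even number — so the drum turns the same way as the motor.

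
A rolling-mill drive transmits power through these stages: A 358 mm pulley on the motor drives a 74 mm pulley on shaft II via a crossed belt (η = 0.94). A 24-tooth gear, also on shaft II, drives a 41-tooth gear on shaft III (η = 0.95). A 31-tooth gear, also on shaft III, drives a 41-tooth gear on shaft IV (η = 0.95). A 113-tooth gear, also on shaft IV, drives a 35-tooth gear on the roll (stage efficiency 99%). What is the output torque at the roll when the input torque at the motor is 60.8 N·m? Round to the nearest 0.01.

belt 74/358 = 0.2067 → τ = 60.8·0.2067·0.94 = 11.814 N·m
gear mesh 41/24 = 1.7083 → τ = 11.814·1.7083·0.95 = 19.172 N·m
gear mesh 41/31 = 1.3226 → τ = 19.172·1.3226·0.95 = 24.089 N·m
gear mesh 35/113 = 0.30973 → τ = 24.089·0.30973·0.99 = 7.3866 N·m

7.39 N·m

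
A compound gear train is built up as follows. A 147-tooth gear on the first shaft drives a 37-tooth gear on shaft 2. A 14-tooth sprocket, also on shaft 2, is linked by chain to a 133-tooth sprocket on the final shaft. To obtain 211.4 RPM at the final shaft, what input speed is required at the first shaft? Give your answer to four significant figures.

Overall ratio R = 0.2517 × 9.5 = 2.3912.
Required input speed = output speed × R = 211.4 × 2.3912 = 505.49 RPM.

505.5 RPM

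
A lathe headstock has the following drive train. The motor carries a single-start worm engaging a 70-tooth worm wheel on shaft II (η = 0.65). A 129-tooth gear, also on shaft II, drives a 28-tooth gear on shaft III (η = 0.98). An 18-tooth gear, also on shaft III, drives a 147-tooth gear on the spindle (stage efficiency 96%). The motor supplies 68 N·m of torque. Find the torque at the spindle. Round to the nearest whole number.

5160 N·m

Worm: ratio = 70/1 = 70; torque at shaft II = 68 × 70 × 0.65 = 3094 N·m.
Gear mesh: ratio = 28/129 = 0.21705; torque at shaft III = 3094 × 0.21705 × 0.98 = 658.13 N·m.
Gear mesh: ratio = 147/18 = 8.1667; torque at the spindle = 658.13 × 8.1667 × 0.96 = 5159.8 N·m.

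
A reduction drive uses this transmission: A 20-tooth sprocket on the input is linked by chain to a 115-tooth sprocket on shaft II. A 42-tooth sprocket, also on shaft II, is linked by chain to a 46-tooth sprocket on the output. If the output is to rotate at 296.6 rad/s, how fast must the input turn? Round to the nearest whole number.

Overall ratio R = 5.75 × 1.0952 = 6.2976.
Required input speed = output speed × R = 296.6 × 6.2976 = 1867.9 rad/s.

1868 rad/s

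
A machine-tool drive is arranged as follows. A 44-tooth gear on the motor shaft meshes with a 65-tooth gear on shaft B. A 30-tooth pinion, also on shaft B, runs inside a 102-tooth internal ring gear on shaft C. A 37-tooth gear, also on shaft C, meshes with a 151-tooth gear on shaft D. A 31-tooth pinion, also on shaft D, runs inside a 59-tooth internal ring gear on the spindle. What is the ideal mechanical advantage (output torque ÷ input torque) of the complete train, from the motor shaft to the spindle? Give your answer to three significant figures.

Each stage contributes driven/driver: gear mesh 65/44 = 1.4773, internal gear 102/30 = 3.4, gear mesh 151/37 = 4.0811, internal gear 59/31 = 1.9032.
Overall: 1.4773 × 3.4 × 4.0811 × 1.9032 = 39.013.

39.0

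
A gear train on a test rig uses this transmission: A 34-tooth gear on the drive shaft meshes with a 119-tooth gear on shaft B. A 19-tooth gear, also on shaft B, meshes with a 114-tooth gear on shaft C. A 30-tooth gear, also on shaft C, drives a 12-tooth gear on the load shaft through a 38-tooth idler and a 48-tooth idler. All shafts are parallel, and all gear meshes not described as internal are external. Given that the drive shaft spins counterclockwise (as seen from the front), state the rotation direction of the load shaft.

the drive shaft → shaft B: external mesh, 1 reversal → CW.
shaft B → shaft C: external mesh, 1 reversal → CCW.
shaft C → the load shaft: driver → idler → idler → driven is 3 external meshes, 3 reversals → CW.
5 reversals in total — an odd number — so the load shaft turns opposite to the drive shaft.

clockwise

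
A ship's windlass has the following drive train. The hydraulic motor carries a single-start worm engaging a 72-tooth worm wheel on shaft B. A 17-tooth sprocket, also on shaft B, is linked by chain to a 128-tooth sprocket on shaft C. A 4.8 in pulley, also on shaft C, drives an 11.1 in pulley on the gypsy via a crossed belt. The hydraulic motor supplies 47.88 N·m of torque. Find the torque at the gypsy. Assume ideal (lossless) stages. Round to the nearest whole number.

60025 N·m

Worm: ratio = 72/1 = 72; torque at shaft B = 47.88 × 72 = 3447.4 N·m.
Chain: ratio = 128/17 = 7.5294; torque at shaft C = 3447.4 × 7.5294 = 25957 N·m.
Belt: ratio = 11.1/4.8 = 2.3125; torque at the gypsy = 25957 × 2.3125 = 60025 N·m.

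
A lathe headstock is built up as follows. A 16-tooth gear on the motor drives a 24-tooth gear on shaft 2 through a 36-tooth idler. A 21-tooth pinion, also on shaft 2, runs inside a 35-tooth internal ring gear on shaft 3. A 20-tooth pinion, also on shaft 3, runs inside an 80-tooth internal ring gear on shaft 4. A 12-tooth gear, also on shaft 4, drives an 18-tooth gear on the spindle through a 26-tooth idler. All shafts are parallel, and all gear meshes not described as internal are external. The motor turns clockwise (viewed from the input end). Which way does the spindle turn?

the motor → shaft 2: driver → idler → driven is 2 external meshes, 2 reversals → CW.
shaft 2 → shaft 3: internal mesh, same direction → CW.
shaft 3 → shaft 4: internal mesh, same direction → CW.
shaft 4 → the spindle: driver → idler → driven is 2 external meshes, 2 reversals → CW.
4 reversals in total — an even number — so the spindle turns the same way as the motor.

clockwise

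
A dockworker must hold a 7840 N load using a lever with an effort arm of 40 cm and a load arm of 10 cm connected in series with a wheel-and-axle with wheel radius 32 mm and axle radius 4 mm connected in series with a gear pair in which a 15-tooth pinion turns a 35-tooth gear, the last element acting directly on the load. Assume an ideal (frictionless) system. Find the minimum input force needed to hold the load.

105 N

Lever MA = effort arm / load arm = 40/10 = 4.
Wheel-and-axle MA = R/r = 32/4 = 8.
Gear pair MA = 35/15 = 2.3333.
Combined ideal MA = 4 × 8 × 2.3333 = 74.667.
Effort = load / MA = 7840 / 74.667 = 105 N.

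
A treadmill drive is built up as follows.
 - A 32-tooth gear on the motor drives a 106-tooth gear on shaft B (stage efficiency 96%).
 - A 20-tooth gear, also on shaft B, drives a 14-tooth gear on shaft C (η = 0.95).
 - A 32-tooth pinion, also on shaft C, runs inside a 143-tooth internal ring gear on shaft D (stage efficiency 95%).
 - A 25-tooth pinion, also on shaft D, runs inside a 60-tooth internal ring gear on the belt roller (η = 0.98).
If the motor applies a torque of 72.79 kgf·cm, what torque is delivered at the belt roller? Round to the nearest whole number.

Gear mesh: ratio = 106/32 = 3.3125; torque at shaft B = 72.79 × 3.3125 × 0.96 = 231.47 kgf·cm.
Gear mesh: ratio = 14/20 = 0.7; torque at shaft C = 231.47 × 0.7 × 0.95 = 153.93 kgf·cm.
Internal gear: ratio = 143/32 = 4.4688; torque at shaft D = 153.93 × 4.4688 × 0.95 = 653.48 kgf·cm.
Internal gear: ratio = 60/25 = 2.4; torque at the belt roller = 653.48 × 2.4 × 0.98 = 1537 kgf·cm.

1537 kgf·cm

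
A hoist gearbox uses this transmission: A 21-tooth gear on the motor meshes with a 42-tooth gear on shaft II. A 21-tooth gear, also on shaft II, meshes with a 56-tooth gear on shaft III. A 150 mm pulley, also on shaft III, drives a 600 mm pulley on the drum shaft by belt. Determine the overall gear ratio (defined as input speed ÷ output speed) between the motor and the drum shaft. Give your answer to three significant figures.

Each stage contributes driven/driver: gear mesh 42/21 = 2, gear mesh 56/21 = 2.6667, belt 600/150 = 4.
Overall: 2 × 2.6667 × 4 = 21.333.

21.3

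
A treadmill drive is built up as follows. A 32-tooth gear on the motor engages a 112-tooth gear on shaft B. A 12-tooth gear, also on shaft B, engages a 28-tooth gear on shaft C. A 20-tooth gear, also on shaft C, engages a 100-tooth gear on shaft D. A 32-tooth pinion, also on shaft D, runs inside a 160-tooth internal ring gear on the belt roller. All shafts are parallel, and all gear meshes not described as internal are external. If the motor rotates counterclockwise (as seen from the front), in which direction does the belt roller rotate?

clockwise

the motor → shaft B: external mesh, 1 reversal → CW.
shaft B → shaft C: external mesh, 1 reversal → CCW.
shaft C → shaft D: external mesh, 1 reversal → CW.
shaft D → the belt roller: internal mesh, same direction → CW.
3 reversals in total — an odd number — so the belt roller turns opposite to the motor.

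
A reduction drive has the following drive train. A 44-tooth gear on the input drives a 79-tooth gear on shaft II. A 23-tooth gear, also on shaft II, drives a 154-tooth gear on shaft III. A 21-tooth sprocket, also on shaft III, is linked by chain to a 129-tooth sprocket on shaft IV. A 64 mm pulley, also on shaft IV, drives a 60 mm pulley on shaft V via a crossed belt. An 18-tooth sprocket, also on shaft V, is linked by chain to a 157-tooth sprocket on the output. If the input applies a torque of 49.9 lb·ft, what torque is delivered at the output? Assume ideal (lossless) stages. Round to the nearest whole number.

30133 lb·ft

After the gear mesh (79/44): 49.9 × 1.7955 = 89.593 lb·ft
After the gear mesh (154/23): 89.593 × 6.6957 = 599.88 lb·ft
After the chain (129/21): 599.88 × 6.1429 = 3685 lb·ft
After the belt (60/64): 3685 × 0.9375 = 3454.7 lb·ft
After the chain (157/18): 3454.7 × 8.7222 = 30133 lb·ft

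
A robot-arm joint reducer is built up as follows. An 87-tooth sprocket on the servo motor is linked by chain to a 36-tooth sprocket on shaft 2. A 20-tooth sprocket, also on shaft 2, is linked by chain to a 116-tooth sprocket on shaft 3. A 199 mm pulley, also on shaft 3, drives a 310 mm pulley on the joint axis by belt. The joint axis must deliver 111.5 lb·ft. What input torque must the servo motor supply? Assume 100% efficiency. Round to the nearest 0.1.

29.8 lb·ft

Overall ratio R = 0.41379 × 5.8 × 1.5578 = 3.7387.
Input torque = output torque / R = 111.5 / 3.7387 = 29.823 lb·ft.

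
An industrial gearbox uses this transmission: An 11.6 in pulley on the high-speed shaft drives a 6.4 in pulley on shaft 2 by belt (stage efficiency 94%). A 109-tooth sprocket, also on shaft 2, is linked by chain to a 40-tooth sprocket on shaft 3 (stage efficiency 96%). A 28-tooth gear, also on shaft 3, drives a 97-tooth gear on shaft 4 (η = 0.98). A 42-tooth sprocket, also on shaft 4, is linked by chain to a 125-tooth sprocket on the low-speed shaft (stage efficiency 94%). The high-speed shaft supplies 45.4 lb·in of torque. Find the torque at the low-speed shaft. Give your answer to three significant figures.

78.8 lb·in

Belt: ratio = 6.4/11.6 = 0.55172; torque at shaft 2 = 45.4 × 0.55172 × 0.94 = 23.545 lb·in.
Chain: ratio = 40/109 = 0.36697; torque at shaft 3 = 23.545 × 0.36697 × 0.96 = 8.2949 lb·in.
Gear mesh: ratio = 97/28 = 3.4643; torque at shaft 4 = 8.2949 × 3.4643 × 0.98 = 28.161 lb·in.
Chain: ratio = 125/42 = 2.9762; torque at the low-speed shaft = 28.161 × 2.9762 × 0.94 = 78.784 lb·in.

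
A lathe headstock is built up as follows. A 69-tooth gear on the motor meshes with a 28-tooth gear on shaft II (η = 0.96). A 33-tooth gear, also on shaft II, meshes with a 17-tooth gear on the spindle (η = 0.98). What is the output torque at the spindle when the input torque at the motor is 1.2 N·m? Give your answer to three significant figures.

0.236 N·m

Gear mesh: ratio = 28/69 = 0.4058; torque at shaft II = 1.2 × 0.4058 × 0.96 = 0.46748 N·m.
Gear mesh: ratio = 17/33 = 0.51515; torque at the spindle = 0.46748 × 0.51515 × 0.98 = 0.23601 N·m.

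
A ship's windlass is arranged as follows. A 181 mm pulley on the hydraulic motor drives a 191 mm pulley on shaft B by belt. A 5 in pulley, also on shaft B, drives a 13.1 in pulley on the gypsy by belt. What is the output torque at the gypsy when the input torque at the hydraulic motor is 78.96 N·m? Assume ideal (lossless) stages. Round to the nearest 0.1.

218.3 N·m

After the belt (191/181): 78.96 × 1.0552 = 83.322 N·m
After the belt (13.1/5): 83.322 × 2.62 = 218.3 N·m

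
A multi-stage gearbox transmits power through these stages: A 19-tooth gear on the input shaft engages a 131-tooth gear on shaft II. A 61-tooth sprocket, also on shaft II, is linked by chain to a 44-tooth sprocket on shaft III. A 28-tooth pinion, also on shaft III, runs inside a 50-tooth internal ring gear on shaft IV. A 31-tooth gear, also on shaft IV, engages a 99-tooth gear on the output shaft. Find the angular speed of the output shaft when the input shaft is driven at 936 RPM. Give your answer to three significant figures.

gear mesh 131/19 = 6.8947 → 936/6.8947 = 135.76 RPM
chain 44/61 = 0.72131 → 135.76/0.72131 = 188.21 RPM
internal gear 50/28 = 1.7857 → 188.21/1.7857 = 105.4 RPM
gear mesh 99/31 = 3.1935 → 105.4/3.1935 = 33.003 RPM

33.0 RPM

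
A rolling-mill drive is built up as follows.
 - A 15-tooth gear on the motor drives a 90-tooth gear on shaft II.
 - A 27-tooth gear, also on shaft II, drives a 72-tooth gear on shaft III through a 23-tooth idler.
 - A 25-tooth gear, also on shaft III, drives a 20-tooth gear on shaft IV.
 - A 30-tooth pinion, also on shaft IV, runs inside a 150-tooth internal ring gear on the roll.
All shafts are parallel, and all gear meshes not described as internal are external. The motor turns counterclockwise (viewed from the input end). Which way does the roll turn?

counterclockwise

the motor → shaft II: external mesh, 1 reversal → CW.
shaft II → shaft III: driver → idler → driven is 2 external meshes, 2 reversals → CW.
shaft III → shaft IV: external mesh, 1 reversal → CCW.
shaft IV → the roll: internal mesh, same direction → CCW.
4 reversals in total — an even number — so the roll turns the same way as the motor.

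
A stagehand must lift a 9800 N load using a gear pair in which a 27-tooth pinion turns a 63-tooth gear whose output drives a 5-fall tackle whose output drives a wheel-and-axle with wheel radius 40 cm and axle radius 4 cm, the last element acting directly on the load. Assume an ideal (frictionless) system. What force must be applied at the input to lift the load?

Gear pair MA = 63/27 = 2.3333.
Block-and-tackle MA = number of supporting rope parts = 5.
Wheel-and-axle MA = R/r = 40/4 = 10.
Combined ideal MA = 2.3333 × 5 × 10 = 116.67.
Effort = load / MA = 9800 / 116.67 = 84 N.

84 N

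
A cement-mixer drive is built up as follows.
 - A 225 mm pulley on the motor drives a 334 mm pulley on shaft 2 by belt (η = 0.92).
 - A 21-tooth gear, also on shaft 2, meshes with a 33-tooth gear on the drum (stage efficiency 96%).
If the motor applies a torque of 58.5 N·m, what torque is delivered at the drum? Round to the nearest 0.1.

120.5 N·m

belt 334/225 = 1.4844 → τ = 58.5·1.4844·0.92 = 79.893 N·m
gear mesh 33/21 = 1.5714 → τ = 79.893·1.5714·0.96 = 120.52 N·m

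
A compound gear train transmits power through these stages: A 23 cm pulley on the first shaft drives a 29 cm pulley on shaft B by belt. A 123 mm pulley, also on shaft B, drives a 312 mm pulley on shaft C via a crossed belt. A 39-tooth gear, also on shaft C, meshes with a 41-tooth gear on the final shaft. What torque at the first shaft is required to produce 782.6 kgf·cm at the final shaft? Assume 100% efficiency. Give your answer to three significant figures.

233 kgf·cm

Overall ratio R = 1.2609 × 2.5366 × 1.0513 = 3.3623.
Input torque = output torque / R = 782.6 / 3.3623 = 232.76 kgf·cm.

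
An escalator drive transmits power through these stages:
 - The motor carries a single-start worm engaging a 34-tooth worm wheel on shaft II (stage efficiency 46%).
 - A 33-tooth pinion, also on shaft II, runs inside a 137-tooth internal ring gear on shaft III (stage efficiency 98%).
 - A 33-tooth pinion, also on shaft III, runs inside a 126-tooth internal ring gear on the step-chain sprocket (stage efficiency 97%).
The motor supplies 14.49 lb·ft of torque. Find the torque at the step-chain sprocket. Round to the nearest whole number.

3415 lb·ft

Worm: ratio = 34/1 = 34; torque at shaft II = 14.49 × 34 × 0.46 = 226.62 lb·ft.
Internal gear: ratio = 137/33 = 4.1515; torque at shaft III = 226.62 × 4.1515 × 0.98 = 922.01 lb·ft.
Internal gear: ratio = 126/33 = 3.8182; torque at the step-chain sprocket = 922.01 × 3.8182 × 0.97 = 3414.8 lb·ft.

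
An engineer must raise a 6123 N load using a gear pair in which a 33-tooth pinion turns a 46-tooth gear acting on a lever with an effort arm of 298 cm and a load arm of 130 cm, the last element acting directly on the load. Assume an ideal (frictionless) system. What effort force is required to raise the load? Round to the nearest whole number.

1916 N

Gear pair MA = 46/33 = 1.3939.
Lever MA = effort arm / load arm = 298/130 = 2.2923.
Combined ideal MA = 1.3939 × 2.2923 = 3.1953.
Effort = load / MA = 6123 / 3.1953 = 1916.2 N.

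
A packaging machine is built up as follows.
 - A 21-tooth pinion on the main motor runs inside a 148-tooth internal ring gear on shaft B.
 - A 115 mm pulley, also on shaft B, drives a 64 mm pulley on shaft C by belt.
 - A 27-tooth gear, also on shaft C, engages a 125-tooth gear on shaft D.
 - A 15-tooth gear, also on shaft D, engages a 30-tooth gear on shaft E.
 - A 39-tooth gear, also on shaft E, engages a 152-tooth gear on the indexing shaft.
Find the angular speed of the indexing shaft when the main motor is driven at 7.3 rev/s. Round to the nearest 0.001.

0.052 rev/s

the main motor → shaft B (internal gear, 148/21): 7.3 ÷ 7.0476 = 1.0358 rev/s
shaft B → shaft C (belt, 64/115): 1.0358 ÷ 0.55652 = 1.8612 rev/s
shaft C → shaft D (gear mesh, 125/27): 1.8612 ÷ 4.6296 = 0.40202 rev/s
shaft D → shaft E (gear mesh, 30/15): 0.40202 ÷ 2 = 0.20101 rev/s
shaft E → the indexing shaft (gear mesh, 152/39): 0.20101 ÷ 3.8974 = 0.051575 rev/s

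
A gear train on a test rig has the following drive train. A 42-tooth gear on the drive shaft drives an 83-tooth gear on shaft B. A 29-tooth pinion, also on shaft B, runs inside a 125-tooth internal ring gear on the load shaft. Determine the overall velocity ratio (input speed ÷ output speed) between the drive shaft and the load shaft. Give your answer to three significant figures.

Each stage contributes driven/driver: gear mesh 83/42 = 1.9762, internal gear 125/29 = 4.3103.
Overall: 1.9762 × 4.3103 = 8.5181.

8.52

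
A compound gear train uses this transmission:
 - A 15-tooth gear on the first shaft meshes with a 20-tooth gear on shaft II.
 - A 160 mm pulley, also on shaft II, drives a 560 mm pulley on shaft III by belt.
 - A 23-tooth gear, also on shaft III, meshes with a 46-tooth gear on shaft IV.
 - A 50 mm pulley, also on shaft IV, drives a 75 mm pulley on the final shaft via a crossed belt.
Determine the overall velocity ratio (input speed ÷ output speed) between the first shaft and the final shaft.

14

Each stage contributes driven/driver: gear mesh 20/15 = 1.3333, belt 560/160 = 3.5, gear mesh 46/23 = 2, belt 75/50 = 1.5.
Overall: 1.3333 × 3.5 × 2 × 1.5 = 14.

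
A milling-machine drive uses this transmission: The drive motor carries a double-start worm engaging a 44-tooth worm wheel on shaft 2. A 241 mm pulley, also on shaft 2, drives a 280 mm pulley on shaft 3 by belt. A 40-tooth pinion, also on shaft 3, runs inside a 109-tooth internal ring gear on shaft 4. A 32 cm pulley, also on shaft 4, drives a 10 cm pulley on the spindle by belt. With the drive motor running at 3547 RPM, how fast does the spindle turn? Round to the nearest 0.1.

163.0 RPM

Worm: ratio = 44/2 = 22, so shaft 2 turns at 3547 / 22 = 161.23 RPM.
Belt: ratio = 280/241 = 1.1618, so shaft 3 turns at 161.23 / 1.1618 = 138.77 RPM.
Internal gear: ratio = 109/40 = 2.725, so shaft 4 turns at 138.77 / 2.725 = 50.925 RPM.
Belt: ratio = 10/32 = 0.3125, so the spindle turns at 50.925 / 0.3125 = 162.96 RPM.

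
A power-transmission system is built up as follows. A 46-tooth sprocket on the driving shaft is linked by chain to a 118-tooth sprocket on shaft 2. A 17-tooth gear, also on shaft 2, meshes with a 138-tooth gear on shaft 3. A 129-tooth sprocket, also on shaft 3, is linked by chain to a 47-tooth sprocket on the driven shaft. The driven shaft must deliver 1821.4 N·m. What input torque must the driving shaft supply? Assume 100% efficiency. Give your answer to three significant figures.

240 N·m

Overall ratio R = 2.5652 × 8.1176 × 0.36434 = 7.5869.
Input torque = output torque / R = 1821.4 / 7.5869 = 240.07 N·m.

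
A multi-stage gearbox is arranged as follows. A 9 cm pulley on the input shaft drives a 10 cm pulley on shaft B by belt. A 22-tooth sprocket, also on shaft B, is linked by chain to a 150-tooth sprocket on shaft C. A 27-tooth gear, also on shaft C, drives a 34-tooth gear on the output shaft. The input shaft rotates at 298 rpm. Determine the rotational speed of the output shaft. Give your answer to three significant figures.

belt 10/9 = 1.1111 → 298/1.1111 = 268.2 rpm
chain 150/22 = 6.8182 → 268.2/6.8182 = 39.336 rpm
gear mesh 34/27 = 1.2593 → 39.336/1.2593 = 31.237 rpm

31.2 rpm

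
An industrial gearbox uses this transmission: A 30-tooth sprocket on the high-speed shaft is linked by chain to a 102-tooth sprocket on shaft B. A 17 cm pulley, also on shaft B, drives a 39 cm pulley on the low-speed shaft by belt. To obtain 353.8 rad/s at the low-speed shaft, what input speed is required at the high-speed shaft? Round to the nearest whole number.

2760 rad/s

Overall ratio R = 3.4 × 2.2941 = 7.8.
Required input speed = output speed × R = 353.8 × 7.8 = 2759.6 rad/s.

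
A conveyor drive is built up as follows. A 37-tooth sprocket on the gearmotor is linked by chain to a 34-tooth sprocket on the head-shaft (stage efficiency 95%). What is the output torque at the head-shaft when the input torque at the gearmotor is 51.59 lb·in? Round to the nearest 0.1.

After the chain (34/37): 51.59 × 0.91892 × 0.95 = 45.037 lb·in

45.0 lb·in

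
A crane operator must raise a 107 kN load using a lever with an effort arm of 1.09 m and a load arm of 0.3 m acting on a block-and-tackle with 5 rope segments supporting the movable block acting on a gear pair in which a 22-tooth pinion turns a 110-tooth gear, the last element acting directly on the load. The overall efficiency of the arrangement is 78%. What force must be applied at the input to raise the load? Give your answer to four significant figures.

1.510 kN

Lever MA = effort arm / load arm = 1.09/0.3 = 3.6333.
Block-and-tackle MA = number of supporting rope parts = 5.
Gear pair MA = 110/22 = 5.
Combined ideal MA = 3.6333 × 5 × 5 = 90.833.
Actual MA = 90.833 × 0.78 = 70.85.
Effort = load / actual MA = 107 / 70.85 = 1.5102 kN.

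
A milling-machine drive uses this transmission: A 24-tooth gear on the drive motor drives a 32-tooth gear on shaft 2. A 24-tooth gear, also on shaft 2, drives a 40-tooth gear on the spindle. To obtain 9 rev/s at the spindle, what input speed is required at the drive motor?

20 rev/s

Overall ratio R = 1.3333 × 1.6667 = 2.2222.
Required input speed = output speed × R = 9 × 2.2222 = 20 rev/s.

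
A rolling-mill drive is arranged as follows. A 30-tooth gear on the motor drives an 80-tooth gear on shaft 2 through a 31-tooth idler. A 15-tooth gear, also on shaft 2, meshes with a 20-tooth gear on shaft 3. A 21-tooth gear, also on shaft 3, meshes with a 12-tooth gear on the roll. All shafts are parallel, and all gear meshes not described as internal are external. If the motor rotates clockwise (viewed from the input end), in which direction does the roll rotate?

the motor → shaft 2: driver → idler → driven is 2 external meshes, 2 reversals → CW.
shaft 2 → shaft 3: external mesh, 1 reversal → CCW.
shaft 3 → the roll: external mesh, 1 reversal → CW.
4 reversals in total — an even number — so the roll turns the same way as the motor.

clockwise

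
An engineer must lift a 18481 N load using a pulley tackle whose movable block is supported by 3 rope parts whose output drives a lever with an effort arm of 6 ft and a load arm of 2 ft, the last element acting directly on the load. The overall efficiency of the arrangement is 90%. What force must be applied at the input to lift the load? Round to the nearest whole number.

Block-and-tackle MA = number of supporting rope parts = 3.
Lever MA = effort arm / load arm = 6/2 = 3.
Combined ideal MA = 3 × 3 = 9.
Actual MA = 9 × 0.90 = 8.1.
Effort = load / actual MA = 18481 / 8.1 = 2281.6 N.

2282 N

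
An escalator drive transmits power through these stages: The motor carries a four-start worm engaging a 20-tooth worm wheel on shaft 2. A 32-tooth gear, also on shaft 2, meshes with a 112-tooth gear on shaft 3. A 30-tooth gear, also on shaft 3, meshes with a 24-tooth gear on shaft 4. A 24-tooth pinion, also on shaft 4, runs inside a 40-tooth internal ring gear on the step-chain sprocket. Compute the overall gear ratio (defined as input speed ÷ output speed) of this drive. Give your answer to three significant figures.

Each stage contributes driven/driver: worm 20/4 = 5, gear mesh 112/32 = 3.5, gear mesh 24/30 = 0.8, internal gear 40/24 = 1.6667.
Overall: 5 × 3.5 × 0.8 × 1.6667 = 23.333.

23.3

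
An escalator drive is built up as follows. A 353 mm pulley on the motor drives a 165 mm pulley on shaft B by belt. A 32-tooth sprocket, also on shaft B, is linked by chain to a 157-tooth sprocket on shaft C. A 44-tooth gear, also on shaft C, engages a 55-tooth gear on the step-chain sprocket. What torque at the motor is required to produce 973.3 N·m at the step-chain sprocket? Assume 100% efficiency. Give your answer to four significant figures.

Overall ratio R = 0.46742 × 4.9062 × 1.25 = 2.8666.
Input torque = output torque / R = 973.3 / 2.8666 = 339.53 N·m.

339.5 N·m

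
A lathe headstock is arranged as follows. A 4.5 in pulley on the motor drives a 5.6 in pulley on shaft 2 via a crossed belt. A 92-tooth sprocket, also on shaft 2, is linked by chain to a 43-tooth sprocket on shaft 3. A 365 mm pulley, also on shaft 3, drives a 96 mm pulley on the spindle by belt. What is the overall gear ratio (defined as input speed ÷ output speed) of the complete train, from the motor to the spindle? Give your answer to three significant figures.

0.153

Each stage contributes driven/driver: belt 5.6/4.5 = 1.2444, chain 43/92 = 0.46739, belt 96/365 = 0.26301.
Overall: 1.2444 × 0.46739 × 0.26301 = 0.15298.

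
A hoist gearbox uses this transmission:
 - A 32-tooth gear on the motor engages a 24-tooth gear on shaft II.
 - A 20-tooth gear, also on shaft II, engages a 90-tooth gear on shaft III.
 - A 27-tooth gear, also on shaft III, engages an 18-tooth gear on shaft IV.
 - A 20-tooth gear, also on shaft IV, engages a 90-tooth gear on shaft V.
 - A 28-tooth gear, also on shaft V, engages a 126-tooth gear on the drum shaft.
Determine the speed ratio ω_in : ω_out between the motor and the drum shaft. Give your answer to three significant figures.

45.6

Each stage contributes driven/driver: gear mesh 24/32 = 0.75, gear mesh 90/20 = 4.5, gear mesh 18/27 = 0.66667, gear mesh 90/20 = 4.5, gear mesh 126/28 = 4.5.
Overall: 0.75 × 4.5 × 0.66667 × 4.5 × 4.5 = 45.562.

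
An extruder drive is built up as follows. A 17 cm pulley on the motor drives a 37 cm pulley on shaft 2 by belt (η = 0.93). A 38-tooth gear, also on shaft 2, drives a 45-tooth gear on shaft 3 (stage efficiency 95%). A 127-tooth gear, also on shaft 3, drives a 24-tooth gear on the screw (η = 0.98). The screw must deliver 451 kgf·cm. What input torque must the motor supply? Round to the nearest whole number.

Overall ratio R = 2.1765 × 1.1842 × 0.18898 = 0.48707; overall efficiency η = 0.93 × 0.95 × 0.98 = 0.8658.
Input torque = output torque / (R × η) = 451 / (0.48707 × 0.8658) = 1069.4 kgf·cm.

1069 kgf·cm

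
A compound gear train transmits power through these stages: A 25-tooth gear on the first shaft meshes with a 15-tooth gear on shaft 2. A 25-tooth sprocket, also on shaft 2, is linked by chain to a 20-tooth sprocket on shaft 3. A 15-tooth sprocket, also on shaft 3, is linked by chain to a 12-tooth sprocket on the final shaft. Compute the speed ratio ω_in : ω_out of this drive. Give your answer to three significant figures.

0.384

Each stage contributes driven/driver: gear mesh 15/25 = 0.6, chain 20/25 = 0.8, chain 12/15 = 0.8.
Overall: 0.6 × 0.8 × 0.8 = 0.384.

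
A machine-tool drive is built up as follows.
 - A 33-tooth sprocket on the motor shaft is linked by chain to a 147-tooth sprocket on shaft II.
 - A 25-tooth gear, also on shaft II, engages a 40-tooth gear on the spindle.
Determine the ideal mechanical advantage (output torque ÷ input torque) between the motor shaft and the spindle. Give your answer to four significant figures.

7.127

Each stage contributes driven/driver: chain 147/33 = 4.4545, gear mesh 40/25 = 1.6.
Overall: 4.4545 × 1.6 = 7.1273.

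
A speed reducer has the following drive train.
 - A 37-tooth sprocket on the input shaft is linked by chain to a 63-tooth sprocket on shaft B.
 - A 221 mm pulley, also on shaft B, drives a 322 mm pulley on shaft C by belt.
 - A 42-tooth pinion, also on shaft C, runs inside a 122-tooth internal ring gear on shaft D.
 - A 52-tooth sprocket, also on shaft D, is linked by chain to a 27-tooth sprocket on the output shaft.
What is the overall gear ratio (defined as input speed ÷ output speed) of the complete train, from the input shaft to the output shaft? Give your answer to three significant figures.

3.74

Each stage contributes driven/driver: chain 63/37 = 1.7027, belt 322/221 = 1.457, internal gear 122/42 = 2.9048, chain 27/52 = 0.51923.
Overall: 1.7027 × 1.457 × 2.9048 × 0.51923 = 3.7417.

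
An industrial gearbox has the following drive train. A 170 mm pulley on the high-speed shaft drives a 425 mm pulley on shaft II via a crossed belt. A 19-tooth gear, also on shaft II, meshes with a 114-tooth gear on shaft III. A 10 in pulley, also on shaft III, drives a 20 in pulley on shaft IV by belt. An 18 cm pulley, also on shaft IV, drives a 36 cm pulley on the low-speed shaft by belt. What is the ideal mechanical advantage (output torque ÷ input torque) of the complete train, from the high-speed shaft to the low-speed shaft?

60

Each stage contributes driven/driver: belt 425/170 = 2.5, gear mesh 114/19 = 6, belt 20/10 = 2, belt 36/18 = 2.
Overall: 2.5 × 6 × 2 × 2 = 60.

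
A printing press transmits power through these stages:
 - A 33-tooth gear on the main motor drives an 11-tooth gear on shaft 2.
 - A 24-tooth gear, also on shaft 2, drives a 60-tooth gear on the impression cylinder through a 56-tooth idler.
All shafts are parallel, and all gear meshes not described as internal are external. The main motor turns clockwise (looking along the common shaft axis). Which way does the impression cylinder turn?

anticlockwise

the main motor → shaft 2: external mesh, 1 reversal → CCW.
shaft 2 → the impression cylinder: driver → idler → driven is 2 external meshes, 2 reversals → CCW.
3 reversals in total — an odd number — so the impression cylinder turns opposite to the main motor.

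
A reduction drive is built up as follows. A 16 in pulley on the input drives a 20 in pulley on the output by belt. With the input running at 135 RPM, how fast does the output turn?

108 RPM

the input → the output (belt, 20/16): 135 ÷ 1.25 = 108 RPM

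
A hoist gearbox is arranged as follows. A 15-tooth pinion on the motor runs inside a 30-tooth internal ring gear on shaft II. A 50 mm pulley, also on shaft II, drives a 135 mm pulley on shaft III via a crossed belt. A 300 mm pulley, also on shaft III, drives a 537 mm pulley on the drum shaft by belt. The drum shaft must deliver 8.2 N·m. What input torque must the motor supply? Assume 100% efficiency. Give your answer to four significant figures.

Overall ratio R = 2 × 2.7 × 1.79 = 9.666.
Input torque = output torque / R = 8.2 / 9.666 = 0.84833 N·m.

0.8483 N·m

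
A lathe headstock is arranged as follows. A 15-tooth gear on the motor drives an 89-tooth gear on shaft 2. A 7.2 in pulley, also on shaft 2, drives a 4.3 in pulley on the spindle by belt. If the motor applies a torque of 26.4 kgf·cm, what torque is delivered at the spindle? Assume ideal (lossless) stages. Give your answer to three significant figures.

93.5 kgf·cm

Gear mesh: ratio = 89/15 = 5.9333; torque at shaft 2 = 26.4 × 5.9333 = 156.64 kgf·cm.
Belt: ratio = 4.3/7.2 = 0.59722; torque at the spindle = 156.64 × 0.59722 = 93.549 kgf·cm.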